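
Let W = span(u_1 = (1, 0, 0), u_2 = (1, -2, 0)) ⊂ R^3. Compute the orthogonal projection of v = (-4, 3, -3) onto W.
proj_W(v) = (-4, 3, 0)

Set up U = [u_1 | ... | u_2] ∈ R^(3×2). The projector onto W = col(U) is P = U (U^T U)^(-1) U^T.
Compute U^T U =
  [1, 1]
  [1, 5],
and U^T v = (-4, -10).
Solve U^T U · c = U^T v for the coefficients: c = (-5/2, -3/2). The projection is proj_W(v) = U c.
Check: (v - proj_W(v)) · u_1 = 0  (should be 0).
Check: (v - proj_W(v)) · u_2 = 0  (should be 0).
Result: proj_W(v) = (-4, 3, 0).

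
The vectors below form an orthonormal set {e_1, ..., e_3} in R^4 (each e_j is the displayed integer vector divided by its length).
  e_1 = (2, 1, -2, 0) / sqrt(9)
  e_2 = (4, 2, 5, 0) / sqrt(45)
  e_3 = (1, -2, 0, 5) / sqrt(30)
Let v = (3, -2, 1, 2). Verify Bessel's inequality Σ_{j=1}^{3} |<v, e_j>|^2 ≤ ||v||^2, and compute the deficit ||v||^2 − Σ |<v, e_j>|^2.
Σ |<v, e_j>|^2 = 83/6; ||v||^2 = 18; deficit = 25/6

Write each e_j = u_j / sqrt(<u_j, u_j>) where u_j is the displayed integer vector. Then <v, e_j> = <v, u_j> / sqrt(<u_j, u_j>), so |<v, e_j>|^2 = <v, u_j>^2 / <u_j, u_j>.
Coefficients: <v, e_1> = 2/sqrt(9), <v, e_2> = 13/sqrt(45), <v, e_3> = 17/sqrt(30).
Square and sum: Σ |<v, e_j>|^2 = 83/6.
Compute ||v||^2 = v·v = 18.
Deficit = 18 − 83/6 = 25/6 ≥ 0, confirming Bessel's inequality. (The deficit equals ||v − Σ <v,e_j> e_j||^2, the squared distance from v to span{e_j}.)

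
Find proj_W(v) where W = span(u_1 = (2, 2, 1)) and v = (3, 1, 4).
proj_W(v) = (8/3, 8/3, 4/3)

Set up U = [u_1 | ... | u_1] ∈ R^(3×1). The projector onto W = col(U) is P = U (U^T U)^(-1) U^T.
Compute U^T U =
  [9],
and U^T v = (12).
Solve U^T U · c = U^T v for the coefficients: c = (4/3). The projection is proj_W(v) = U c.
Check: (v - proj_W(v)) · u_1 = 0  (should be 0).
Result: proj_W(v) = (8/3, 8/3, 4/3).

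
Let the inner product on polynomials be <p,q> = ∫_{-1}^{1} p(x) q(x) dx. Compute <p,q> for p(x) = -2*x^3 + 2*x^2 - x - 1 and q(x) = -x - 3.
<p,q> = 52/15

Expand the product: p(x)·q(x) = 2*x^4 + 4*x^3 - 5*x^2 + 4*x + 3.
∫_{-1}^{1} of each monomial x^k gives [2/(k+1) if k even, 0 if k odd]. Integrating term-by-term (or equivalently evaluating the antiderivative F(x) = 2*x^5/5 + x^4 - 5*x^3/3 + 2*x^2 + 3*x at the endpoints):
  F(1) − F(−1) = 71/15 − (19/15) = 52/15.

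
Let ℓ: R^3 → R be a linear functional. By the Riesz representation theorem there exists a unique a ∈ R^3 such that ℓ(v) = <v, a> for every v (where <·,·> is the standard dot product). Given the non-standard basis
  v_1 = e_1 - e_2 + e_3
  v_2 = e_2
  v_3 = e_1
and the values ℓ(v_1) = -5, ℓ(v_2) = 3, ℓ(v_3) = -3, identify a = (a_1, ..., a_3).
a = (-3, 3, 1)

Write a = (a_1, ..., a_3) in the standard basis. For each basis vector v_i, ℓ(v_i) = <v_i, a> is a linear equation in the a_j's. Collect the n equations into a matrix system V a = ℓ, where row i of V is v_i (expressed in the standard basis). Since V is invertible (lower-triangular with 1s on the diagonal, up to permutation), solve by back-substitution:
  V =
[[1, -1, 1],
 [0, 1, 0],
 [1, 0, 0]]
  V a = (-5, 3, -3)
Solving gives a = (-3, 3, 1).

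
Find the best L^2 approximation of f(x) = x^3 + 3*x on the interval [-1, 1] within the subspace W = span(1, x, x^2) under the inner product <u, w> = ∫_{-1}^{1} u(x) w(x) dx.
g(x) = 18*x/5

The best approximation g ∈ W is the orthogonal projection of f onto W. Writing g = a_0 + a_1 x + a_2 x^2, the coefficients solve the normal equations G · a = b where
  G_{ij} = <φ_i, φ_j> and b_i = <f, φ_i>, with φ_0 = 1, φ_1 = x, φ_2 = x^2.
G =
  [2, 0, 2/3]
  [0, 2/3, 0]
  [2/3, 0, 2/5],
b = (0, 12/5, 0).
Solving gives a_0 = 0, a_1 = 18/5, a_2 = 0, so
  g(x) = 18*x/5.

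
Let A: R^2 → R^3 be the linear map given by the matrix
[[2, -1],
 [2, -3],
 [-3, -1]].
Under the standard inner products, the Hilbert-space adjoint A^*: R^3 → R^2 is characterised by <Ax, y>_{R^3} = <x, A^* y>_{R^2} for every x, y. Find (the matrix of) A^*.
A^* = A^T =
[[2, 2, -3],
 [-1, -3, -1]]

For real matrices with standard dot products, the defining identity <Ax, y> = <x, A^* y> gives (Ax)^T y = x^T (A^*) y, i.e. x^T A^T y = x^T (A^*) y. Since this holds for all x, y, we must have A^* = A^T. Therefore
A^* =
[[2, 2, -3],
 [-1, -3, -1]].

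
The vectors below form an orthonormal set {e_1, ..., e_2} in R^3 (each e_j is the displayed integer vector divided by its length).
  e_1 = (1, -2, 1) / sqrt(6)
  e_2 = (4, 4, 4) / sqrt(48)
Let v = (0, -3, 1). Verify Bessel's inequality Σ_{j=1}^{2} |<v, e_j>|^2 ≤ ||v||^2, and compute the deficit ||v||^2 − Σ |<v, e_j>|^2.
Σ |<v, e_j>|^2 = 19/2; ||v||^2 = 10; deficit = 1/2

Write each e_j = u_j / sqrt(<u_j, u_j>) where u_j is the displayed integer vector. Then <v, e_j> = <v, u_j> / sqrt(<u_j, u_j>), so |<v, e_j>|^2 = <v, u_j>^2 / <u_j, u_j>.
Coefficients: <v, e_1> = 7/sqrt(6), <v, e_2> = -8/sqrt(48).
Square and sum: Σ |<v, e_j>|^2 = 19/2.
Compute ||v||^2 = v·v = 10.
Deficit = 10 − 19/2 = 1/2 ≥ 0, confirming Bessel's inequality. (The deficit equals ||v − Σ <v,e_j> e_j||^2, the squared distance from v to span{e_j}.)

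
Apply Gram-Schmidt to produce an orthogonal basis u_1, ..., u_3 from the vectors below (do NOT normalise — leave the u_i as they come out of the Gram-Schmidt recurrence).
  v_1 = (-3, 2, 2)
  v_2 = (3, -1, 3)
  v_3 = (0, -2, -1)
Orthogonal basis:
  u_1 = (-3, 2, 2)
  u_2 = (36/17, -7/17, 61/17)
  u_3 = (-108/149, -405/298, 81/298)

Apply the Gram-Schmidt recurrence
  u_1 = v_1
  u_i = v_i − Σ_{j<i} ((v_i · u_j) / (u_j · u_j)) · u_j.

Step by step this gives:
  u_1 = (-3, 2, 2)
  u_2 = (36/17, -7/17, 61/17)
  u_3 = (-108/149, -405/298, 81/298)

Orthogonality check:
  u_2 · u_1 = 0 (should be 0)
  u_3 · u_1 = 0 (should be 0)
  u_3 · u_2 = 0 (should be 0)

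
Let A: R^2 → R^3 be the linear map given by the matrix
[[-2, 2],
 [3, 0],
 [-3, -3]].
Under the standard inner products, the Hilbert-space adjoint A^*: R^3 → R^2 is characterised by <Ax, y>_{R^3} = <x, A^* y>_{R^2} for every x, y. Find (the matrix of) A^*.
A^* = A^T =
[[-2, 3, -3],
 [2, 0, -3]]

For real matrices with standard dot products, the defining identity <Ax, y> = <x, A^* y> gives (Ax)^T y = x^T (A^*) y, i.e. x^T A^T y = x^T (A^*) y. Since this holds for all x, y, we must have A^* = A^T. Therefore
A^* =
[[-2, 3, -3],
 [2, 0, -3]].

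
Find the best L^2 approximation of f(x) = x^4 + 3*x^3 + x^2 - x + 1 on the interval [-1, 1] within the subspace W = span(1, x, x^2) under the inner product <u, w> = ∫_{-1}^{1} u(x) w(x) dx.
g(x) = 13*x^2/7 + 4*x/5 + 32/35

The best approximation g ∈ W is the orthogonal projection of f onto W. Writing g = a_0 + a_1 x + a_2 x^2, the coefficients solve the normal equations G · a = b where
  G_{ij} = <φ_i, φ_j> and b_i = <f, φ_i>, with φ_0 = 1, φ_1 = x, φ_2 = x^2.
G =
  [2, 0, 2/3]
  [0, 2/3, 0]
  [2/3, 0, 2/5],
b = (46/15, 8/15, 142/105).
Solving gives a_0 = 32/35, a_1 = 4/5, a_2 = 13/7, so
  g(x) = 13*x^2/7 + 4*x/5 + 32/35.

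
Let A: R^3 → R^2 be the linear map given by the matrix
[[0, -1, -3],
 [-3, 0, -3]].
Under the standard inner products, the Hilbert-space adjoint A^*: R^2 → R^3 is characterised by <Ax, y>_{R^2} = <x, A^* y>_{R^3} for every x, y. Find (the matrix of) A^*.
A^* = A^T =
[[0, -3],
 [-1, 0],
 [-3, -3]]

For real matrices with standard dot products, the defining identity <Ax, y> = <x, A^* y> gives (Ax)^T y = x^T (A^*) y, i.e. x^T A^T y = x^T (A^*) y. Since this holds for all x, y, we must have A^* = A^T. Therefore
A^* =
[[0, -3],
 [-1, 0],
 [-3, -3]].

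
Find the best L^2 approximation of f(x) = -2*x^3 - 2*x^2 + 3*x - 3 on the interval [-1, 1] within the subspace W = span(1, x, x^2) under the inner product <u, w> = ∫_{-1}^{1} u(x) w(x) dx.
g(x) = -2*x^2 + 9*x/5 - 3

The best approximation g ∈ W is the orthogonal projection of f onto W. Writing g = a_0 + a_1 x + a_2 x^2, the coefficients solve the normal equations G · a = b where
  G_{ij} = <φ_i, φ_j> and b_i = <f, φ_i>, with φ_0 = 1, φ_1 = x, φ_2 = x^2.
G =
  [2, 0, 2/3]
  [0, 2/3, 0]
  [2/3, 0, 2/5],
b = (-22/3, 6/5, -14/5).
Solving gives a_0 = -3, a_1 = 9/5, a_2 = -2, so
  g(x) = -2*x^2 + 9*x/5 - 3.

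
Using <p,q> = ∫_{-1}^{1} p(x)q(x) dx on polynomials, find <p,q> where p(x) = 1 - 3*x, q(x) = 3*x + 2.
<p,q> = -2

Expand the product: p(x)·q(x) = -9*x^2 - 3*x + 2.
∫_{-1}^{1} of each monomial x^k gives [2/(k+1) if k even, 0 if k odd]. Integrating term-by-term (or equivalently evaluating the antiderivative F(x) = -3*x^3 - 3*x^2/2 + 2*x at the endpoints):
  F(1) − F(−1) = -5/2 − (-1/2) = -2.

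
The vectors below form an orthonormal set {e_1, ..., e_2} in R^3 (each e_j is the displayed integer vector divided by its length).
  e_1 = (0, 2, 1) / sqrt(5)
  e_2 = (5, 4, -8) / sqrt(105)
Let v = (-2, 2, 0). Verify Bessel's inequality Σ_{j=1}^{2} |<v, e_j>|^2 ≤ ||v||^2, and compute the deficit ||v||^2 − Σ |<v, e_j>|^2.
Σ |<v, e_j>|^2 = 68/21; ||v||^2 = 8; deficit = 100/21

Write each e_j = u_j / sqrt(<u_j, u_j>) where u_j is the displayed integer vector. Then <v, e_j> = <v, u_j> / sqrt(<u_j, u_j>), so |<v, e_j>|^2 = <v, u_j>^2 / <u_j, u_j>.
Coefficients: <v, e_1> = 4/sqrt(5), <v, e_2> = -2/sqrt(105).
Square and sum: Σ |<v, e_j>|^2 = 68/21.
Compute ||v||^2 = v·v = 8.
Deficit = 8 − 68/21 = 100/21 ≥ 0, confirming Bessel's inequality. (The deficit equals ||v − Σ <v,e_j> e_j||^2, the squared distance from v to span{e_j}.)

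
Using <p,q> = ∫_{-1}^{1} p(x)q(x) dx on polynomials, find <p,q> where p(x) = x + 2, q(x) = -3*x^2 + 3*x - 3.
<p,q> = -14

Expand the product: p(x)·q(x) = -3*x^3 - 3*x^2 + 3*x - 6.
∫_{-1}^{1} of each monomial x^k gives [2/(k+1) if k even, 0 if k odd]. Integrating term-by-term (or equivalently evaluating the antiderivative F(x) = -3*x^4/4 - x^3 + 3*x^2/2 - 6*x at the endpoints):
  F(1) − F(−1) = -25/4 − (31/4) = -14.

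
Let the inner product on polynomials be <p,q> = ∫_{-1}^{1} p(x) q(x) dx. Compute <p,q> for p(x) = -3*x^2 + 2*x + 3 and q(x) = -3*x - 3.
<p,q> = -16

Expand the product: p(x)·q(x) = 9*x^3 + 3*x^2 - 15*x - 9.
∫_{-1}^{1} of each monomial x^k gives [2/(k+1) if k even, 0 if k odd]. Integrating term-by-term (or equivalently evaluating the antiderivative F(x) = 9*x^4/4 + x^3 - 15*x^2/2 - 9*x at the endpoints):
  F(1) − F(−1) = -53/4 − (11/4) = -16.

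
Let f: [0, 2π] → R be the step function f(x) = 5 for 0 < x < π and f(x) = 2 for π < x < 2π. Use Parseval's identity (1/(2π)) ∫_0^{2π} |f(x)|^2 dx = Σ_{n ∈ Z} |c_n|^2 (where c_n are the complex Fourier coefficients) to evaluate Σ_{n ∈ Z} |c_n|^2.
Σ |c_n|^2 = 29/2

Parseval equates the L^2 energy of f (normalised by 1/(2π)) with the ℓ^2 sum of its Fourier coefficients: (1/(2π)) ∫_0^{2π} |f|^2 = Σ |c_n|^2.
Compute the left side: (1/(2π)) [∫_0^π 5^2 dx + ∫_π^{2π} 2^2 dx] = (1/(2π)) · (25π + 4π) = (25 + 4)/2 = 29/2.
So Σ_{n ∈ Z} |c_n|^2 = 29/2.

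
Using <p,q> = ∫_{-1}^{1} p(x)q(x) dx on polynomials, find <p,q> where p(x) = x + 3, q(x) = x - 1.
<p,q> = -16/3

Expand the product: p(x)·q(x) = x^2 + 2*x - 3.
∫_{-1}^{1} of each monomial x^k gives [2/(k+1) if k even, 0 if k odd]. Integrating term-by-term (or equivalently evaluating the antiderivative F(x) = x^3/3 + x^2 - 3*x at the endpoints):
  F(1) − F(−1) = -5/3 − (11/3) = -16/3.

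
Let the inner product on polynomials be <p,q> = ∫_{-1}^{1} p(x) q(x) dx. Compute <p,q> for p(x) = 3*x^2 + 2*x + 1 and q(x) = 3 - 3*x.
<p,q> = 8

Expand the product: p(x)·q(x) = -9*x^3 + 3*x^2 + 3*x + 3.
∫_{-1}^{1} of each monomial x^k gives [2/(k+1) if k even, 0 if k odd]. Integrating term-by-term (or equivalently evaluating the antiderivative F(x) = -9*x^4/4 + x^3 + 3*x^2/2 + 3*x at the endpoints):
  F(1) − F(−1) = 13/4 − (-19/4) = 8.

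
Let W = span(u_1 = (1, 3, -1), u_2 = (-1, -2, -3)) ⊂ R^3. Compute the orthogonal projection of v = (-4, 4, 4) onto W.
proj_W(v) = (76/69, 148/69, 244/69)

Set up U = [u_1 | ... | u_2] ∈ R^(3×2). The projector onto W = col(U) is P = U (U^T U)^(-1) U^T.
Compute U^T U =
  [11, -4]
  [-4, 14],
and U^T v = (4, -16).
Solve U^T U · c = U^T v for the coefficients: c = (-4/69, -80/69). The projection is proj_W(v) = U c.
Check: (v - proj_W(v)) · u_1 = 0  (should be 0).
Check: (v - proj_W(v)) · u_2 = 0  (should be 0).
Result: proj_W(v) = (76/69, 148/69, 244/69).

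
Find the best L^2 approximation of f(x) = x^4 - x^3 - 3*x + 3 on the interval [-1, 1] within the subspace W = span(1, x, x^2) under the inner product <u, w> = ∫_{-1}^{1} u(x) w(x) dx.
g(x) = 6*x^2/7 - 18*x/5 + 102/35

The best approximation g ∈ W is the orthogonal projection of f onto W. Writing g = a_0 + a_1 x + a_2 x^2, the coefficients solve the normal equations G · a = b where
  G_{ij} = <φ_i, φ_j> and b_i = <f, φ_i>, with φ_0 = 1, φ_1 = x, φ_2 = x^2.
G =
  [2, 0, 2/3]
  [0, 2/3, 0]
  [2/3, 0, 2/5],
b = (32/5, -12/5, 16/7).
Solving gives a_0 = 102/35, a_1 = -18/5, a_2 = 6/7, so
  g(x) = 6*x^2/7 - 18*x/5 + 102/35.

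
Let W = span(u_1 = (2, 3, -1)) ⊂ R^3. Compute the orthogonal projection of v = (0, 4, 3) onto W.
proj_W(v) = (9/7, 27/14, -9/14)

Set up U = [u_1 | ... | u_1] ∈ R^(3×1). The projector onto W = col(U) is P = U (U^T U)^(-1) U^T.
Compute U^T U =
  [14],
and U^T v = (9).
Solve U^T U · c = U^T v for the coefficients: c = (9/14). The projection is proj_W(v) = U c.
Check: (v - proj_W(v)) · u_1 = 0  (should be 0).
Result: proj_W(v) = (9/7, 27/14, -9/14).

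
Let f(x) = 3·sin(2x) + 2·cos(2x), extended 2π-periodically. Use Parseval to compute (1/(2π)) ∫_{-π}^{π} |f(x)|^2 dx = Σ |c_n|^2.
Σ |c_n|^2 = 13/2

Expand |f|^2 and use orthogonality of {sin(nx), cos(mx)} on [-π, π]:
  ∫_{-π}^{π} sin(nx)^2 dx = π, ∫ cos(mx)^2 dx = π, and cross terms integrate to 0.
So ∫_{-π}^{π} f(x)^2 dx = 3^2 · π + 2^2 · π = (9 + 4)π.
Divide by 2π: (9 + 4)/2 = 13/2.
By Parseval, this equals Σ |c_n|^2.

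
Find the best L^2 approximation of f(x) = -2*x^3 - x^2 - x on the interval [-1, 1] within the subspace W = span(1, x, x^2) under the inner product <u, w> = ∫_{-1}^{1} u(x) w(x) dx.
g(x) = -x^2 - 11*x/5

The best approximation g ∈ W is the orthogonal projection of f onto W. Writing g = a_0 + a_1 x + a_2 x^2, the coefficients solve the normal equations G · a = b where
  G_{ij} = <φ_i, φ_j> and b_i = <f, φ_i>, with φ_0 = 1, φ_1 = x, φ_2 = x^2.
G =
  [2, 0, 2/3]
  [0, 2/3, 0]
  [2/3, 0, 2/5],
b = (-2/3, -22/15, -2/5).
Solving gives a_0 = 0, a_1 = -11/5, a_2 = -1, so
  g(x) = -x^2 - 11*x/5.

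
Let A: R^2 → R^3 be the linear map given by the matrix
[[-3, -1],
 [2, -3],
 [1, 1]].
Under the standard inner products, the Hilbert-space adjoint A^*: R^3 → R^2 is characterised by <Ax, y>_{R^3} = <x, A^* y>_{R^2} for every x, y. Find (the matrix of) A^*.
A^* = A^T =
[[-3, 2, 1],
 [-1, -3, 1]]

For real matrices with standard dot products, the defining identity <Ax, y> = <x, A^* y> gives (Ax)^T y = x^T (A^*) y, i.e. x^T A^T y = x^T (A^*) y. Since this holds for all x, y, we must have A^* = A^T. Therefore
A^* =
[[-3, 2, 1],
 [-1, -3, 1]].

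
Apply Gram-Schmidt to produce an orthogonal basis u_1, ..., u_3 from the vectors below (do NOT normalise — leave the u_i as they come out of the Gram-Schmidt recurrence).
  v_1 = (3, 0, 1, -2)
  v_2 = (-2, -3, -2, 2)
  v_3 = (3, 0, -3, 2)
Orthogonal basis:
  u_1 = (3, 0, 1, -2)
  u_2 = (4/7, -3, -8/7, 2/7)
  u_3 = (34/15, 8/5, -38/15, 32/15)

Apply the Gram-Schmidt recurrence
  u_1 = v_1
  u_i = v_i − Σ_{j<i} ((v_i · u_j) / (u_j · u_j)) · u_j.

Step by step this gives:
  u_1 = (3, 0, 1, -2)
  u_2 = (4/7, -3, -8/7, 2/7)
  u_3 = (34/15, 8/5, -38/15, 32/15)

Orthogonality check:
  u_2 · u_1 = 0 (should be 0)
  u_3 · u_1 = 0 (should be 0)
  u_3 · u_2 = 0 (should be 0)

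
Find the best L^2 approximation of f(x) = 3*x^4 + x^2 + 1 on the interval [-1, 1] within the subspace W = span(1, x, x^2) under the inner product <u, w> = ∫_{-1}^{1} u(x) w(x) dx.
g(x) = 25*x^2/7 + 26/35

The best approximation g ∈ W is the orthogonal projection of f onto W. Writing g = a_0 + a_1 x + a_2 x^2, the coefficients solve the normal equations G · a = b where
  G_{ij} = <φ_i, φ_j> and b_i = <f, φ_i>, with φ_0 = 1, φ_1 = x, φ_2 = x^2.
G =
  [2, 0, 2/3]
  [0, 2/3, 0]
  [2/3, 0, 2/5],
b = (58/15, 0, 202/105).
Solving gives a_0 = 26/35, a_1 = 0, a_2 = 25/7, so
  g(x) = 25*x^2/7 + 26/35.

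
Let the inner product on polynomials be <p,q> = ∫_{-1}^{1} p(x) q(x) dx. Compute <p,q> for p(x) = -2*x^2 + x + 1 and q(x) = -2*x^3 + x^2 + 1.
<p,q> = -4/15

Expand the product: p(x)·q(x) = 4*x^5 - 4*x^4 - x^3 - x^2 + x + 1.
∫_{-1}^{1} of each monomial x^k gives [2/(k+1) if k even, 0 if k odd]. Integrating term-by-term (or equivalently evaluating the antiderivative F(x) = 2*x^6/3 - 4*x^5/5 - x^4/4 - x^3/3 + x^2/2 + x at the endpoints):
  F(1) − F(−1) = 47/60 − (21/20) = -4/15.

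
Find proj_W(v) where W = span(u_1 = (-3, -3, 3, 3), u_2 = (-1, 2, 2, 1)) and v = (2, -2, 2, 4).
proj_W(v) = (-13/9, -16/9, 4/3, 13/9)

Set up U = [u_1 | ... | u_2] ∈ R^(4×2). The projector onto W = col(U) is P = U (U^T U)^(-1) U^T.
Compute U^T U =
  [36, 6]
  [6, 10],
and U^T v = (18, 2).
Solve U^T U · c = U^T v for the coefficients: c = (14/27, -1/9). The projection is proj_W(v) = U c.
Check: (v - proj_W(v)) · u_1 = 0  (should be 0).
Check: (v - proj_W(v)) · u_2 = 0  (should be 0).
Result: proj_W(v) = (-13/9, -16/9, 4/3, 13/9).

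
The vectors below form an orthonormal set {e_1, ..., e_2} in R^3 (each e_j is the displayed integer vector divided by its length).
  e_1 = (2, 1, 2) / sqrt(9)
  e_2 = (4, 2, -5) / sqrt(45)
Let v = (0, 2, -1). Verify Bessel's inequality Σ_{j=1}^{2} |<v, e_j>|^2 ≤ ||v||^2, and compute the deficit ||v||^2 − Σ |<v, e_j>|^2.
Σ |<v, e_j>|^2 = 9/5; ||v||^2 = 5; deficit = 16/5

Write each e_j = u_j / sqrt(<u_j, u_j>) where u_j is the displayed integer vector. Then <v, e_j> = <v, u_j> / sqrt(<u_j, u_j>), so |<v, e_j>|^2 = <v, u_j>^2 / <u_j, u_j>.
Coefficients: <v, e_1> = 0/sqrt(9), <v, e_2> = 9/sqrt(45).
Square and sum: Σ |<v, e_j>|^2 = 9/5.
Compute ||v||^2 = v·v = 5.
Deficit = 5 − 9/5 = 16/5 ≥ 0, confirming Bessel's inequality. (The deficit equals ||v − Σ <v,e_j> e_j||^2, the squared distance from v to span{e_j}.)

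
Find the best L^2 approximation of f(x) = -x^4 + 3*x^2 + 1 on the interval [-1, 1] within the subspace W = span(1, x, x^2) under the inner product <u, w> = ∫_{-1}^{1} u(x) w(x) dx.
g(x) = 15*x^2/7 + 38/35

The best approximation g ∈ W is the orthogonal projection of f onto W. Writing g = a_0 + a_1 x + a_2 x^2, the coefficients solve the normal equations G · a = b where
  G_{ij} = <φ_i, φ_j> and b_i = <f, φ_i>, with φ_0 = 1, φ_1 = x, φ_2 = x^2.
G =
  [2, 0, 2/3]
  [0, 2/3, 0]
  [2/3, 0, 2/5],
b = (18/5, 0, 166/105).
Solving gives a_0 = 38/35, a_1 = 0, a_2 = 15/7, so
  g(x) = 15*x^2/7 + 38/35.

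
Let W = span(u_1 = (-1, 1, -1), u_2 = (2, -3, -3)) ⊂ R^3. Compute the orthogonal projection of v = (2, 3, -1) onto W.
proj_W(v) = (-22/31, 23/31, -17/31)

Set up U = [u_1 | ... | u_2] ∈ R^(3×2). The projector onto W = col(U) is P = U (U^T U)^(-1) U^T.
Compute U^T U =
  [3, -2]
  [-2, 22],
and U^T v = (2, -2).
Solve U^T U · c = U^T v for the coefficients: c = (20/31, -1/31). The projection is proj_W(v) = U c.
Check: (v - proj_W(v)) · u_1 = 0  (should be 0).
Check: (v - proj_W(v)) · u_2 = 0  (should be 0).
Result: proj_W(v) = (-22/31, 23/31, -17/31).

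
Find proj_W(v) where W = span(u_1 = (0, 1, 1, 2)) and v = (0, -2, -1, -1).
proj_W(v) = (0, -5/6, -5/6, -5/3)

Set up U = [u_1 | ... | u_1] ∈ R^(4×1). The projector onto W = col(U) is P = U (U^T U)^(-1) U^T.
Compute U^T U =
  [6],
and U^T v = (-5).
Solve U^T U · c = U^T v for the coefficients: c = (-5/6). The projection is proj_W(v) = U c.
Check: (v - proj_W(v)) · u_1 = 0  (should be 0).
Result: proj_W(v) = (0, -5/6, -5/6, -5/3).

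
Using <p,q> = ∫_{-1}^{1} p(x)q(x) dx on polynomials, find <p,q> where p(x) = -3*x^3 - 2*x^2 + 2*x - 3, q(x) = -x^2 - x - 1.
<p,q> = 10

Expand the product: p(x)·q(x) = 3*x^5 + 5*x^4 + 3*x^3 + 3*x^2 + x + 3.
∫_{-1}^{1} of each monomial x^k gives [2/(k+1) if k even, 0 if k odd]. Integrating term-by-term (or equivalently evaluating the antiderivative F(x) = x^6/2 + x^5 + 3*x^4/4 + x^3 + x^2/2 + 3*x at the endpoints):
  F(1) − F(−1) = 27/4 − (-13/4) = 10.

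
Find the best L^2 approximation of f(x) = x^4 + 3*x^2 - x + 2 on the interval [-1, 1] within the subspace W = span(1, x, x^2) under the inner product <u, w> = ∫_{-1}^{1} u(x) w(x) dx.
g(x) = 27*x^2/7 - x + 67/35

The best approximation g ∈ W is the orthogonal projection of f onto W. Writing g = a_0 + a_1 x + a_2 x^2, the coefficients solve the normal equations G · a = b where
  G_{ij} = <φ_i, φ_j> and b_i = <f, φ_i>, with φ_0 = 1, φ_1 = x, φ_2 = x^2.
G =
  [2, 0, 2/3]
  [0, 2/3, 0]
  [2/3, 0, 2/5],
b = (32/5, -2/3, 296/105).
Solving gives a_0 = 67/35, a_1 = -1, a_2 = 27/7, so
  g(x) = 27*x^2/7 - x + 67/35.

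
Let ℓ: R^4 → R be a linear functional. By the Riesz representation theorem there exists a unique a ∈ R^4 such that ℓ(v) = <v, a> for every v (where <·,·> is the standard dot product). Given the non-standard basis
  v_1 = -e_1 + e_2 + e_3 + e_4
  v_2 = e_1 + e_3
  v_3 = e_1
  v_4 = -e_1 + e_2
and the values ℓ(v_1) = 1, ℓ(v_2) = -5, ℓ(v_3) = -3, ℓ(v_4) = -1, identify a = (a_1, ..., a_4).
a = (-3, -4, -2, 4)

Write a = (a_1, ..., a_4) in the standard basis. For each basis vector v_i, ℓ(v_i) = <v_i, a> is a linear equation in the a_j's. Collect the n equations into a matrix system V a = ℓ, where row i of V is v_i (expressed in the standard basis). Since V is invertible (lower-triangular with 1s on the diagonal, up to permutation), solve by back-substitution:
  V =
[[-1, 1, 1, 1],
 [1, 0, 1, 0],
 [1, 0, 0, 0],
 [-1, 1, 0, 0]]
  V a = (1, -5, -3, -1)
Solving gives a = (-3, -4, -2, 4).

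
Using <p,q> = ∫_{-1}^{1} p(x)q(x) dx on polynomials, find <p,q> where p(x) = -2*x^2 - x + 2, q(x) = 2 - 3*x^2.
<p,q> = 56/15

Expand the product: p(x)·q(x) = 6*x^4 + 3*x^3 - 10*x^2 - 2*x + 4.
∫_{-1}^{1} of each monomial x^k gives [2/(k+1) if k even, 0 if k odd]. Integrating term-by-term (or equivalently evaluating the antiderivative F(x) = 6*x^5/5 + 3*x^4/4 - 10*x^3/3 - x^2 + 4*x at the endpoints):
  F(1) − F(−1) = 97/60 − (-127/60) = 56/15.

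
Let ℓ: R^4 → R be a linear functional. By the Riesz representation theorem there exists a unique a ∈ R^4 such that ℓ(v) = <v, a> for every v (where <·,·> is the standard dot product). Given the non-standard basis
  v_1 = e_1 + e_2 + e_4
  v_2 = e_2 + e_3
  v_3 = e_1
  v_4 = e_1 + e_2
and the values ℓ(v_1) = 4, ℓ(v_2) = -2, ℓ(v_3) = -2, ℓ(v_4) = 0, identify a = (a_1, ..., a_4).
a = (-2, 2, -4, 4)

Write a = (a_1, ..., a_4) in the standard basis. For each basis vector v_i, ℓ(v_i) = <v_i, a> is a linear equation in the a_j's. Collect the n equations into a matrix system V a = ℓ, where row i of V is v_i (expressed in the standard basis). Since V is invertible (lower-triangular with 1s on the diagonal, up to permutation), solve by back-substitution:
  V =
[[1, 1, 0, 1],
 [0, 1, 1, 0],
 [1, 0, 0, 0],
 [1, 1, 0, 0]]
  V a = (4, -2, -2, 0)
Solving gives a = (-2, 2, -4, 4).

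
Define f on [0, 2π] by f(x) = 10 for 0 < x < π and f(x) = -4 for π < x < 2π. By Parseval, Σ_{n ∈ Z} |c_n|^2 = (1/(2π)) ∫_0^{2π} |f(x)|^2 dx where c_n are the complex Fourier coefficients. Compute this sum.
Σ |c_n|^2 = 58

Parseval equates the L^2 energy of f (normalised by 1/(2π)) with the ℓ^2 sum of its Fourier coefficients: (1/(2π)) ∫_0^{2π} |f|^2 = Σ |c_n|^2.
Compute the left side: (1/(2π)) [∫_0^π 10^2 dx + ∫_π^{2π} (-4)^2 dx] = (1/(2π)) · (100π + 16π) = (100 + 16)/2 = 58.
So Σ_{n ∈ Z} |c_n|^2 = 58.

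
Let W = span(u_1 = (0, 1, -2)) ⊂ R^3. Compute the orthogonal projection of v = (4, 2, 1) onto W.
proj_W(v) = (0, 0, 0)

Set up U = [u_1 | ... | u_1] ∈ R^(3×1). The projector onto W = col(U) is P = U (U^T U)^(-1) U^T.
Compute U^T U =
  [5],
and U^T v = (0).
Solve U^T U · c = U^T v for the coefficients: c = (0). The projection is proj_W(v) = U c.
Check: (v - proj_W(v)) · u_1 = 0  (should be 0).
Result: proj_W(v) = (0, 0, 0).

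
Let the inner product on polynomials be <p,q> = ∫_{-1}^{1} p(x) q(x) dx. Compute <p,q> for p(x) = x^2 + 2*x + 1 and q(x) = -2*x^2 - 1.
<p,q> = -24/5

Expand the product: p(x)·q(x) = -2*x^4 - 4*x^3 - 3*x^2 - 2*x - 1.
∫_{-1}^{1} of each monomial x^k gives [2/(k+1) if k even, 0 if k odd]. Integrating term-by-term (or equivalently evaluating the antiderivative F(x) = -2*x^5/5 - x^4 - x^3 - x^2 - x at the endpoints):
  F(1) − F(−1) = -22/5 − (2/5) = -24/5.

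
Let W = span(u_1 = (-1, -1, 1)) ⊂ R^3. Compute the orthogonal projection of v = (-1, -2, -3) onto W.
proj_W(v) = (0, 0, 0)

Set up U = [u_1 | ... | u_1] ∈ R^(3×1). The projector onto W = col(U) is P = U (U^T U)^(-1) U^T.
Compute U^T U =
  [3],
and U^T v = (0).
Solve U^T U · c = U^T v for the coefficients: c = (0). The projection is proj_W(v) = U c.
Check: (v - proj_W(v)) · u_1 = 0  (should be 0).
Result: proj_W(v) = (0, 0, 0).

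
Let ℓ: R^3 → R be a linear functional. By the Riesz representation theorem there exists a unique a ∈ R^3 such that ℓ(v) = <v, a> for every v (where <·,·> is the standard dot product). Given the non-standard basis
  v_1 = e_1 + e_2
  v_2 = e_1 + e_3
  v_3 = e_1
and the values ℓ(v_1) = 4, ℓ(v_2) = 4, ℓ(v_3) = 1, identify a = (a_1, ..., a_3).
a = (1, 3, 3)

Write a = (a_1, ..., a_3) in the standard basis. For each basis vector v_i, ℓ(v_i) = <v_i, a> is a linear equation in the a_j's. Collect the n equations into a matrix system V a = ℓ, where row i of V is v_i (expressed in the standard basis). Since V is invertible (lower-triangular with 1s on the diagonal, up to permutation), solve by back-substitution:
  V =
[[1, 1, 0],
 [1, 0, 1],
 [1, 0, 0]]
  V a = (4, 4, 1)
Solving gives a = (1, 3, 3).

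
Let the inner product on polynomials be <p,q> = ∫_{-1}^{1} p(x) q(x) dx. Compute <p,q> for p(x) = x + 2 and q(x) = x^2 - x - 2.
<p,q> = -22/3

Expand the product: p(x)·q(x) = x^3 + x^2 - 4*x - 4.
∫_{-1}^{1} of each monomial x^k gives [2/(k+1) if k even, 0 if k odd]. Integrating term-by-term (or equivalently evaluating the antiderivative F(x) = x^4/4 + x^3/3 - 2*x^2 - 4*x at the endpoints):
  F(1) − F(−1) = -65/12 − (23/12) = -22/3.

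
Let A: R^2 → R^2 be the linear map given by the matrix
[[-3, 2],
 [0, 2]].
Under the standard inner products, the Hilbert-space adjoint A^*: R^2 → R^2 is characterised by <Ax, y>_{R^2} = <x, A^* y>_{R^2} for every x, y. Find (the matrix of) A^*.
A^* = A^T =
[[-3, 0],
 [2, 2]]

For real matrices with standard dot products, the defining identity <Ax, y> = <x, A^* y> gives (Ax)^T y = x^T (A^*) y, i.e. x^T A^T y = x^T (A^*) y. Since this holds for all x, y, we must have A^* = A^T. Therefore
A^* =
[[-3, 0],
 [2, 2]].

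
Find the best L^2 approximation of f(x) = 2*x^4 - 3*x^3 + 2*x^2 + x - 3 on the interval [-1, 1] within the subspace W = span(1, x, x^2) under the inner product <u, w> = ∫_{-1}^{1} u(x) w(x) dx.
g(x) = 26*x^2/7 - 4*x/5 - 111/35

The best approximation g ∈ W is the orthogonal projection of f onto W. Writing g = a_0 + a_1 x + a_2 x^2, the coefficients solve the normal equations G · a = b where
  G_{ij} = <φ_i, φ_j> and b_i = <f, φ_i>, with φ_0 = 1, φ_1 = x, φ_2 = x^2.
G =
  [2, 0, 2/3]
  [0, 2/3, 0]
  [2/3, 0, 2/5],
b = (-58/15, -8/15, -22/35).
Solving gives a_0 = -111/35, a_1 = -4/5, a_2 = 26/7, so
  g(x) = 26*x^2/7 - 4*x/5 - 111/35.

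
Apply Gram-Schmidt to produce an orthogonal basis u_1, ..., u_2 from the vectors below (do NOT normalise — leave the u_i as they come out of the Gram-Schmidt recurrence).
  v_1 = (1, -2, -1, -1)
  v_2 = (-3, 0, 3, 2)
Orthogonal basis:
  u_1 = (1, -2, -1, -1)
  u_2 = (-13/7, -16/7, 13/7, 6/7)

Apply the Gram-Schmidt recurrence
  u_1 = v_1
  u_i = v_i − Σ_{j<i} ((v_i · u_j) / (u_j · u_j)) · u_j.

Step by step this gives:
  u_1 = (1, -2, -1, -1)
  u_2 = (-13/7, -16/7, 13/7, 6/7)

Orthogonality check:
  u_2 · u_1 = 0 (should be 0)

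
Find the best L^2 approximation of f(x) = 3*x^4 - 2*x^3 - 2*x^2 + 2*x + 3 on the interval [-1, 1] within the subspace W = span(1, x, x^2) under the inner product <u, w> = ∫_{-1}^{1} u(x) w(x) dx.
g(x) = 4*x^2/7 + 4*x/5 + 96/35

The best approximation g ∈ W is the orthogonal projection of f onto W. Writing g = a_0 + a_1 x + a_2 x^2, the coefficients solve the normal equations G · a = b where
  G_{ij} = <φ_i, φ_j> and b_i = <f, φ_i>, with φ_0 = 1, φ_1 = x, φ_2 = x^2.
G =
  [2, 0, 2/3]
  [0, 2/3, 0]
  [2/3, 0, 2/5],
b = (88/15, 8/15, 72/35).
Solving gives a_0 = 96/35, a_1 = 4/5, a_2 = 4/7, so
  g(x) = 4*x^2/7 + 4*x/5 + 96/35.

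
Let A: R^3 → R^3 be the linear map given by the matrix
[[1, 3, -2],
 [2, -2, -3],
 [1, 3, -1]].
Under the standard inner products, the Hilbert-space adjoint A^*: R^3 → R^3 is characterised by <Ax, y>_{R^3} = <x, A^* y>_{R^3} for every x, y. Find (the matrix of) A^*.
A^* = A^T =
[[1, 2, 1],
 [3, -2, 3],
 [-2, -3, -1]]

For real matrices with standard dot products, the defining identity <Ax, y> = <x, A^* y> gives (Ax)^T y = x^T (A^*) y, i.e. x^T A^T y = x^T (A^*) y. Since this holds for all x, y, we must have A^* = A^T. Therefore
A^* =
[[1, 2, 1],
 [3, -2, 3],
 [-2, -3, -1]].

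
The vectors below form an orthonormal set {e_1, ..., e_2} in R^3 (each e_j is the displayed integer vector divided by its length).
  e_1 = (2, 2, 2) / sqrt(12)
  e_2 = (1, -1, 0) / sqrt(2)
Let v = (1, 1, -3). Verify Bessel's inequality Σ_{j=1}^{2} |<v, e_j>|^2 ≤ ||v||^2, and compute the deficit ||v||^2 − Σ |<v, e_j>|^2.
Σ |<v, e_j>|^2 = 1/3; ||v||^2 = 11; deficit = 32/3

Write each e_j = u_j / sqrt(<u_j, u_j>) where u_j is the displayed integer vector. Then <v, e_j> = <v, u_j> / sqrt(<u_j, u_j>), so |<v, e_j>|^2 = <v, u_j>^2 / <u_j, u_j>.
Coefficients: <v, e_1> = -2/sqrt(12), <v, e_2> = 0/sqrt(2).
Square and sum: Σ |<v, e_j>|^2 = 1/3.
Compute ||v||^2 = v·v = 11.
Deficit = 11 − 1/3 = 32/3 ≥ 0, confirming Bessel's inequality. (The deficit equals ||v − Σ <v,e_j> e_j||^2, the squared distance from v to span{e_j}.)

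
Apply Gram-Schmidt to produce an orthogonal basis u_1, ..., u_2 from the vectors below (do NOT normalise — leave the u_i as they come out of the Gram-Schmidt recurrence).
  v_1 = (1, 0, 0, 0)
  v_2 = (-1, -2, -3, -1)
Orthogonal basis:
  u_1 = (1, 0, 0, 0)
  u_2 = (0, -2, -3, -1)

Apply the Gram-Schmidt recurrence
  u_1 = v_1
  u_i = v_i − Σ_{j<i} ((v_i · u_j) / (u_j · u_j)) · u_j.

Step by step this gives:
  u_1 = (1, 0, 0, 0)
  u_2 = (0, -2, -3, -1)

Orthogonality check:
  u_2 · u_1 = 0 (should be 0)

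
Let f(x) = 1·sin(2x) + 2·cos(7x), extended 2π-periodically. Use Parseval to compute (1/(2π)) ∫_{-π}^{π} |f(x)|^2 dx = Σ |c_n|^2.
Σ |c_n|^2 = 5/2

Expand |f|^2 and use orthogonality of {sin(nx), cos(mx)} on [-π, π]:
  ∫_{-π}^{π} sin(nx)^2 dx = π, ∫ cos(mx)^2 dx = π, and cross terms integrate to 0.
So ∫_{-π}^{π} f(x)^2 dx = 1^2 · π + 2^2 · π = (1 + 4)π.
Divide by 2π: (1 + 4)/2 = 5/2.
By Parseval, this equals Σ |c_n|^2.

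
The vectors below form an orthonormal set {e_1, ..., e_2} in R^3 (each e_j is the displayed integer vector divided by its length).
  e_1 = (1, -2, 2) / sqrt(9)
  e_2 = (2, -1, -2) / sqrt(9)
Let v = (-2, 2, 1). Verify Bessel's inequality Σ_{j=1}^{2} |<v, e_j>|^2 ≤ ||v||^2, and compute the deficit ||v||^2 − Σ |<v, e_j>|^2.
Σ |<v, e_j>|^2 = 80/9; ||v||^2 = 9; deficit = 1/9

Write each e_j = u_j / sqrt(<u_j, u_j>) where u_j is the displayed integer vector. Then <v, e_j> = <v, u_j> / sqrt(<u_j, u_j>), so |<v, e_j>|^2 = <v, u_j>^2 / <u_j, u_j>.
Coefficients: <v, e_1> = -4/sqrt(9), <v, e_2> = -8/sqrt(9).
Square and sum: Σ |<v, e_j>|^2 = 80/9.
Compute ||v||^2 = v·v = 9.
Deficit = 9 − 80/9 = 1/9 ≥ 0, confirming Bessel's inequality. (The deficit equals ||v − Σ <v,e_j> e_j||^2, the squared distance from v to span{e_j}.)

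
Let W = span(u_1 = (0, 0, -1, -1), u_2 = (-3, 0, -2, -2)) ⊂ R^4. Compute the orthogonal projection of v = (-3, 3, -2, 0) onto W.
proj_W(v) = (-3, 0, -1, -1)

Set up U = [u_1 | ... | u_2] ∈ R^(4×2). The projector onto W = col(U) is P = U (U^T U)^(-1) U^T.
Compute U^T U =
  [2, 4]
  [4, 17],
and U^T v = (2, 13).
Solve U^T U · c = U^T v for the coefficients: c = (-1, 1). The projection is proj_W(v) = U c.
Check: (v - proj_W(v)) · u_1 = 0  (should be 0).
Check: (v - proj_W(v)) · u_2 = 0  (should be 0).
Result: proj_W(v) = (-3, 0, -1, -1).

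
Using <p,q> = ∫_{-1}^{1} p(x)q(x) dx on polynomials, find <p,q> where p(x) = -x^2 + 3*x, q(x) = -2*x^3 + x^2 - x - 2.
<p,q> = -52/15

Expand the product: p(x)·q(x) = 2*x^5 - 7*x^4 + 4*x^3 - x^2 - 6*x.
∫_{-1}^{1} of each monomial x^k gives [2/(k+1) if k even, 0 if k odd]. Integrating term-by-term (or equivalently evaluating the antiderivative F(x) = x^6/3 - 7*x^5/5 + x^4 - x^3/3 - 3*x^2 at the endpoints):
  F(1) − F(−1) = -17/5 − (1/15) = -52/15.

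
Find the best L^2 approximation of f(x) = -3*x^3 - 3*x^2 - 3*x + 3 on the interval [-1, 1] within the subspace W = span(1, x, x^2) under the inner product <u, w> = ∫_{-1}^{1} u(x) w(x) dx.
g(x) = -3*x^2 - 24*x/5 + 3

The best approximation g ∈ W is the orthogonal projection of f onto W. Writing g = a_0 + a_1 x + a_2 x^2, the coefficients solve the normal equations G · a = b where
  G_{ij} = <φ_i, φ_j> and b_i = <f, φ_i>, with φ_0 = 1, φ_1 = x, φ_2 = x^2.
G =
  [2, 0, 2/3]
  [0, 2/3, 0]
  [2/3, 0, 2/5],
b = (4, -16/5, 4/5).
Solving gives a_0 = 3, a_1 = -24/5, a_2 = -3, so
  g(x) = -3*x^2 - 24*x/5 + 3.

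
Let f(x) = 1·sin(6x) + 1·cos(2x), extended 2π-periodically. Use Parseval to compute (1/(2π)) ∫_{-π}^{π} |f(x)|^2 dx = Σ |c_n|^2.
Σ |c_n|^2 = 1

Expand |f|^2 and use orthogonality of {sin(nx), cos(mx)} on [-π, π]:
  ∫_{-π}^{π} sin(nx)^2 dx = π, ∫ cos(mx)^2 dx = π, and cross terms integrate to 0.
So ∫_{-π}^{π} f(x)^2 dx = 1^2 · π + 1^2 · π = (1 + 1)π.
Divide by 2π: (1 + 1)/2 = 1.
By Parseval, this equals Σ |c_n|^2.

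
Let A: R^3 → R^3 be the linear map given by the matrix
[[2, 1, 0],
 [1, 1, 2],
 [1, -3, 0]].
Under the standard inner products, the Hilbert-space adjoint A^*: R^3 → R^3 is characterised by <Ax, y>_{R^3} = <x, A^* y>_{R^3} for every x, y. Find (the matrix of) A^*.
A^* = A^T =
[[2, 1, 1],
 [1, 1, -3],
 [0, 2, 0]]

For real matrices with standard dot products, the defining identity <Ax, y> = <x, A^* y> gives (Ax)^T y = x^T (A^*) y, i.e. x^T A^T y = x^T (A^*) y. Since this holds for all x, y, we must have A^* = A^T. Therefore
A^* =
[[2, 1, 1],
 [1, 1, -3],
 [0, 2, 0]].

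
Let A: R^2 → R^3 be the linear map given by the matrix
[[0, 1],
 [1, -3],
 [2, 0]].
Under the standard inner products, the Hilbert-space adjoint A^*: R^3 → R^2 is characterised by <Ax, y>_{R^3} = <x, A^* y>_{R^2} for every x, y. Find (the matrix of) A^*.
A^* = A^T =
[[0, 1, 2],
 [1, -3, 0]]

For real matrices with standard dot products, the defining identity <Ax, y> = <x, A^* y> gives (Ax)^T y = x^T (A^*) y, i.e. x^T A^T y = x^T (A^*) y. Since this holds for all x, y, we must have A^* = A^T. Therefore
A^* =
[[0, 1, 2],
 [1, -3, 0]].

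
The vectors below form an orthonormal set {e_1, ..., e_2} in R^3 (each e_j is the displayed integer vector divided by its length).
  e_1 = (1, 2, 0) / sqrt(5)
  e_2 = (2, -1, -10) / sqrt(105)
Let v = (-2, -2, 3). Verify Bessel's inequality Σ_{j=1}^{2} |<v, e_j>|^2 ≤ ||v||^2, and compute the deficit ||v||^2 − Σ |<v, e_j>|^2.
Σ |<v, e_j>|^2 = 356/21; ||v||^2 = 17; deficit = 1/21

Write each e_j = u_j / sqrt(<u_j, u_j>) where u_j is the displayed integer vector. Then <v, e_j> = <v, u_j> / sqrt(<u_j, u_j>), so |<v, e_j>|^2 = <v, u_j>^2 / <u_j, u_j>.
Coefficients: <v, e_1> = -6/sqrt(5), <v, e_2> = -32/sqrt(105).
Square and sum: Σ |<v, e_j>|^2 = 356/21.
Compute ||v||^2 = v·v = 17.
Deficit = 17 − 356/21 = 1/21 ≥ 0, confirming Bessel's inequality. (The deficit equals ||v − Σ <v,e_j> e_j||^2, the squared distance from v to span{e_j}.)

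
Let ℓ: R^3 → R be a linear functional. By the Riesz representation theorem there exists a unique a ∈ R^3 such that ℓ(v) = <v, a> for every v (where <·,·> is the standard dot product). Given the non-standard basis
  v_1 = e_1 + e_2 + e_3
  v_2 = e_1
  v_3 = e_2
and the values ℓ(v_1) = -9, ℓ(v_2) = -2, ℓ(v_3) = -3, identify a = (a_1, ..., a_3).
a = (-2, -3, -4)

Write a = (a_1, ..., a_3) in the standard basis. For each basis vector v_i, ℓ(v_i) = <v_i, a> is a linear equation in the a_j's. Collect the n equations into a matrix system V a = ℓ, where row i of V is v_i (expressed in the standard basis). Since V is invertible (lower-triangular with 1s on the diagonal, up to permutation), solve by back-substitution:
  V =
[[1, 1, 1],
 [1, 0, 0],
 [0, 1, 0]]
  V a = (-9, -2, -3)
Solving gives a = (-2, -3, -4).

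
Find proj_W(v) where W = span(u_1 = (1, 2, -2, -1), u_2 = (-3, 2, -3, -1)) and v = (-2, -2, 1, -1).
proj_W(v) = (-329/166, -105/83, 77/83, 105/166)

Set up U = [u_1 | ... | u_2] ∈ R^(4×2). The projector onto W = col(U) is P = U (U^T U)^(-1) U^T.
Compute U^T U =
  [10, 8]
  [8, 23],
and U^T v = (-7, 0).
Solve U^T U · c = U^T v for the coefficients: c = (-161/166, 28/83). The projection is proj_W(v) = U c.
Check: (v - proj_W(v)) · u_1 = 0  (should be 0).
Check: (v - proj_W(v)) · u_2 = 0  (should be 0).
Result: proj_W(v) = (-329/166, -105/83, 77/83, 105/166).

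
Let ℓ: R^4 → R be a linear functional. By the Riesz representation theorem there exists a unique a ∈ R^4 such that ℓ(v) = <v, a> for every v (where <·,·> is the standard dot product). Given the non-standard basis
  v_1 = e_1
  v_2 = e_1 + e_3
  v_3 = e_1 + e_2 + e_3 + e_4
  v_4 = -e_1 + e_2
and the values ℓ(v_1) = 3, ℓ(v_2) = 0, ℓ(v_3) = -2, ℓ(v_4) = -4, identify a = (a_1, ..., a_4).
a = (3, -1, -3, -1)

Write a = (a_1, ..., a_4) in the standard basis. For each basis vector v_i, ℓ(v_i) = <v_i, a> is a linear equation in the a_j's. Collect the n equations into a matrix system V a = ℓ, where row i of V is v_i (expressed in the standard basis). Since V is invertible (lower-triangular with 1s on the diagonal, up to permutation), solve by back-substitution:
  V =
[[1, 0, 0, 0],
 [1, 0, 1, 0],
 [1, 1, 1, 1],
 [-1, 1, 0, 0]]
  V a = (3, 0, -2, -4)
Solving gives a = (3, -1, -3, -1).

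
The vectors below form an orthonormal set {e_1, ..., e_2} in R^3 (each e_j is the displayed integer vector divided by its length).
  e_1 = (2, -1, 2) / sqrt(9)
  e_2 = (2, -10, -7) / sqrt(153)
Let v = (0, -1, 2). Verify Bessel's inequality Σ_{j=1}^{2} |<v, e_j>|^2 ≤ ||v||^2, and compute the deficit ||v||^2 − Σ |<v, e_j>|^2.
Σ |<v, e_j>|^2 = 49/17; ||v||^2 = 5; deficit = 36/17

Write each e_j = u_j / sqrt(<u_j, u_j>) where u_j is the displayed integer vector. Then <v, e_j> = <v, u_j> / sqrt(<u_j, u_j>), so |<v, e_j>|^2 = <v, u_j>^2 / <u_j, u_j>.
Coefficients: <v, e_1> = 5/sqrt(9), <v, e_2> = -4/sqrt(153).
Square and sum: Σ |<v, e_j>|^2 = 49/17.
Compute ||v||^2 = v·v = 5.
Deficit = 5 − 49/17 = 36/17 ≥ 0, confirming Bessel's inequality. (The deficit equals ||v − Σ <v,e_j> e_j||^2, the squared distance from v to span{e_j}.)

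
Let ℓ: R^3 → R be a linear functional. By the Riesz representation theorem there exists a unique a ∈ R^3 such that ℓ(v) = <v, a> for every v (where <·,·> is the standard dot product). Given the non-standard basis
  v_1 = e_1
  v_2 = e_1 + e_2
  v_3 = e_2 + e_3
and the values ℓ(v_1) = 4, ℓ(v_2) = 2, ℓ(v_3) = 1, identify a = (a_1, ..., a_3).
a = (4, -2, 3)

Write a = (a_1, ..., a_3) in the standard basis. For each basis vector v_i, ℓ(v_i) = <v_i, a> is a linear equation in the a_j's. Collect the n equations into a matrix system V a = ℓ, where row i of V is v_i (expressed in the standard basis). Since V is invertible (lower-triangular with 1s on the diagonal, up to permutation), solve by back-substitution:
  V =
[[1, 0, 0],
 [1, 1, 0],
 [0, 1, 1]]
  V a = (4, 2, 1)
Solving gives a = (4, -2, 3).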